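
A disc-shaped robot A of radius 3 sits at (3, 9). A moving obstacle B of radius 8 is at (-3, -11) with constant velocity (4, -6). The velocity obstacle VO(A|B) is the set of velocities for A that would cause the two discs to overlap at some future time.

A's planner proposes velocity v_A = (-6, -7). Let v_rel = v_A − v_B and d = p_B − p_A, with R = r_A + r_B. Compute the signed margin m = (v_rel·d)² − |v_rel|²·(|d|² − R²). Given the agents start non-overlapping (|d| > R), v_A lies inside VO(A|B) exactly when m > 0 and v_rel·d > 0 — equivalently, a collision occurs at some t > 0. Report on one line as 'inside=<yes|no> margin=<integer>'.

d = (-6, -20),  |d|² = 436;  R = 3+8 = 11,  c = 436−11² = 315
v_rel = (-10, -1),  |v_rel|² = 101;  v_rel·d = (-10)·(-6) + (-1)·(-20) = 80
101·t² − 160·t + 315 = 0  ⇒  m = 80² − 101·315 = -25415
m = -25415 < 0,  v_rel·d = 80 > 0  ⇒  outside

inside=no margin=-25415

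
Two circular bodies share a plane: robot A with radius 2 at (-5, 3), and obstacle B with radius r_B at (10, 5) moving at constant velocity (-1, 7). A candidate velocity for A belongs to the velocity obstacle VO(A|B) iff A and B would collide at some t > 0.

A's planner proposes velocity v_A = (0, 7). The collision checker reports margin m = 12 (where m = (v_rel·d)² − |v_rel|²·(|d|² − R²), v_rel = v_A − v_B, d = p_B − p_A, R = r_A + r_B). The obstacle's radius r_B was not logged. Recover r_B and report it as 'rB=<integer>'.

m = 12
d = (15, 2);  v_rel = (1, 0),  |v_rel|² = 1
v_rel×d = (1)·(2) − (0)·(15) = 2
since m = R²·1 − 2²:  R² = (4 + 12) / 1 = 16
R = √16 = 4  ⇒  r_B = 4 − 2 = 2

rB=2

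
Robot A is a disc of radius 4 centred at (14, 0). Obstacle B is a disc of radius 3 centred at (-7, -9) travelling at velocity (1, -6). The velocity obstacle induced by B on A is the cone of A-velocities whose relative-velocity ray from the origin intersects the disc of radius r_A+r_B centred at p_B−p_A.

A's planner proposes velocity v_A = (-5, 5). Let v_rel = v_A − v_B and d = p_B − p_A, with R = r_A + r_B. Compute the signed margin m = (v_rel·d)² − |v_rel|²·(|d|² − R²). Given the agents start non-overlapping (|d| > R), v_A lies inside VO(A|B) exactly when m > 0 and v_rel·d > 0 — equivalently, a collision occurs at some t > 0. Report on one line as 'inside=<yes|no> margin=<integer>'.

d = (-21, -9),  |d|² = 522;  R = 4+3 = 7,  c = 522−7² = 473
v_rel = (-6, 11),  |v_rel|² = 157;  v_rel·d = (-6)·(-21) + (11)·(-9) = 27
157·t² − 54·t + 473 = 0  ⇒  m = 27² − 157·473 = -73532
m = -73532 < 0,  v_rel·d = 27 > 0  ⇒  outside

inside=no margin=-73532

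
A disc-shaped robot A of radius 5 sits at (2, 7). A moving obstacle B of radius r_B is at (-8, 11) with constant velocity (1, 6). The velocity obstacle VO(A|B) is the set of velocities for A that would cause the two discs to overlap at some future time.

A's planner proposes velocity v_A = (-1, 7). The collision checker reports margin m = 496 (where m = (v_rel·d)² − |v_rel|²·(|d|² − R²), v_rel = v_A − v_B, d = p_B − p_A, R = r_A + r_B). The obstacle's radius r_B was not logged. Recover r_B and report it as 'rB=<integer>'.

m = 496
d = (-10, 4);  v_rel = (-2, 1),  |v_rel|² = 5
v_rel×d = (-2)·(4) − (1)·(-10) = 2
since m = R²·5 − 2²:  R² = (4 + 496) / 5 = 100
R = √100 = 10  ⇒  r_B = 10 − 5 = 5

rB=5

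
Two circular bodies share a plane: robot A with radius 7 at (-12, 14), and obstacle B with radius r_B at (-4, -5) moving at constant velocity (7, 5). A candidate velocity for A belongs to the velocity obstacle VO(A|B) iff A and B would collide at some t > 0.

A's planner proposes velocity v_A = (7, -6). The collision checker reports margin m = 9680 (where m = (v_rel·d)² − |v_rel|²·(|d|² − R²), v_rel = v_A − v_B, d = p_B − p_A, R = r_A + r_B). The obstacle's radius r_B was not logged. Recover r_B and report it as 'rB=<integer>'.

m = 9680
d = (8, -19);  v_rel = (0, -11),  |v_rel|² = 121
v_rel×d = (0)·(-19) − (-11)·(8) = 88
since m = R²·121 − 88²:  R² = (7744 + 9680) / 121 = 144
R = √144 = 12  ⇒  r_B = 12 − 7 = 5

rB=5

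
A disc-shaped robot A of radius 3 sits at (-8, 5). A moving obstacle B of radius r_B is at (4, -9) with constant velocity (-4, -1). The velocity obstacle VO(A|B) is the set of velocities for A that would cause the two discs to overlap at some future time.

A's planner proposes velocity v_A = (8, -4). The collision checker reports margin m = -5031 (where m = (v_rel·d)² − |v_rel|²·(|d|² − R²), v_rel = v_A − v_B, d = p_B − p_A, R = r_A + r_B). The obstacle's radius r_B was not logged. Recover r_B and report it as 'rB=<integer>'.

m = -5031
d = (12, -14);  v_rel = (12, -3),  |v_rel|² = 153
v_rel×d = (12)·(-14) − (-3)·(12) = -132
since m = R²·153 − (-132)²:  R² = (17424 + -5031) / 153 = 81
R = √81 = 9  ⇒  r_B = 9 − 3 = 6

rB=6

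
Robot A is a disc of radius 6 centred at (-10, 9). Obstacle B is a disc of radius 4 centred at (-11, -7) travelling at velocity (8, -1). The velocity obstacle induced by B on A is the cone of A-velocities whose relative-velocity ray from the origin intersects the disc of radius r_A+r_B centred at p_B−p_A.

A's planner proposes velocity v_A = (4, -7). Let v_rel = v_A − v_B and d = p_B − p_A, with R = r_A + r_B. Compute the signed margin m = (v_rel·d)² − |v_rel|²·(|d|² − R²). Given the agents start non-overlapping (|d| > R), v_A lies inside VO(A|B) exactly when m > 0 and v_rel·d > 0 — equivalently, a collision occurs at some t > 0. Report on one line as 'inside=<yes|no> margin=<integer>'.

d = (-1, -16),  |d|² = 257;  R = 6+4 = 10,  c = 257−10² = 157
v_rel = (-4, -6),  |v_rel|² = 52;  v_rel·d = (-4)·(-1) + (-6)·(-16) = 100
52·t² − 200·t + 157 = 0  ⇒  m = 100² − 52·157 = 1836
m = 1836 > 0,  v_rel·d = 100 > 0  ⇒  inside

inside=yes margin=1836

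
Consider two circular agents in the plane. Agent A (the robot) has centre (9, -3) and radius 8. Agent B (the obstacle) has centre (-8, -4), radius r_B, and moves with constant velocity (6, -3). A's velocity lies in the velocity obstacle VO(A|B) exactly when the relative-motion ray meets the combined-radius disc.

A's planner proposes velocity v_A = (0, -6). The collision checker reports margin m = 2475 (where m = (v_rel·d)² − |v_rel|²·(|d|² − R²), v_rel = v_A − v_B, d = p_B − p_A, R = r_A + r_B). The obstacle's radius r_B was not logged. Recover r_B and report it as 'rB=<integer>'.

m = 2475
d = (-17, -1);  v_rel = (-6, -3),  |v_rel|² = 45
v_rel×d = (-6)·(-1) − (-3)·(-17) = -45
since m = R²·45 − (-45)²:  R² = (2025 + 2475) / 45 = 100
R = √100 = 10  ⇒  r_B = 10 − 8 = 2

rB=2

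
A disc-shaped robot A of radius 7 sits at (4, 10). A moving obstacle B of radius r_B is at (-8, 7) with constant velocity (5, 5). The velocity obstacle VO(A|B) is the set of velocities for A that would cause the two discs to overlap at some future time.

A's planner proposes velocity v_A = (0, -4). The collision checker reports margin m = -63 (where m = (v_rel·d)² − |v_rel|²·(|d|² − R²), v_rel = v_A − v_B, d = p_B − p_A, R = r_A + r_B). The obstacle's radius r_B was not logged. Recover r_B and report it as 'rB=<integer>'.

m = -63
d = (-12, -3);  v_rel = (-5, -9),  |v_rel|² = 106
v_rel×d = (-5)·(-3) − (-9)·(-12) = -93
since m = R²·106 − (-93)²:  R² = (8649 + -63) / 106 = 81
R = √81 = 9  ⇒  r_B = 9 − 7 = 2

rB=2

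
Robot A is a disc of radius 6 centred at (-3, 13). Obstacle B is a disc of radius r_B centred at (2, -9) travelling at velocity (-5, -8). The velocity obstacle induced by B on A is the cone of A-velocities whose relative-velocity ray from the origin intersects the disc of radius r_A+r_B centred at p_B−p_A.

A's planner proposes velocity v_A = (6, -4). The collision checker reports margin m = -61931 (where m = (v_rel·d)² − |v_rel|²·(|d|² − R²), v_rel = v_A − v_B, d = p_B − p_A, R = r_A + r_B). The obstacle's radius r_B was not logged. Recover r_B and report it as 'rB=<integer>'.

m = -61931
d = (5, -22);  v_rel = (11, 4),  |v_rel|² = 137
v_rel×d = (11)·(-22) − (4)·(5) = -262
since m = R²·137 − (-262)²:  R² = (68644 + -61931) / 137 = 49
R = √49 = 7  ⇒  r_B = 7 − 6 = 1

rB=1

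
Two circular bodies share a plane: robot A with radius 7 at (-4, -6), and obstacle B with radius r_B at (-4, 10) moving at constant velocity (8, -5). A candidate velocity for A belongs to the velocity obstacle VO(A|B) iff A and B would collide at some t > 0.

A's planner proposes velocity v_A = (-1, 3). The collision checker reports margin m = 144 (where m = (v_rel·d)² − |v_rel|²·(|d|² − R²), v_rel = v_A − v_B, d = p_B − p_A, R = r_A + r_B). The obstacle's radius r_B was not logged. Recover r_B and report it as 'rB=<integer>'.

m = 144
d = (0, 16);  v_rel = (-9, 8),  |v_rel|² = 145
v_rel×d = (-9)·(16) − (8)·(0) = -144
since m = R²·145 − (-144)²:  R² = (20736 + 144) / 145 = 144
R = √144 = 12  ⇒  r_B = 12 − 7 = 5

rB=5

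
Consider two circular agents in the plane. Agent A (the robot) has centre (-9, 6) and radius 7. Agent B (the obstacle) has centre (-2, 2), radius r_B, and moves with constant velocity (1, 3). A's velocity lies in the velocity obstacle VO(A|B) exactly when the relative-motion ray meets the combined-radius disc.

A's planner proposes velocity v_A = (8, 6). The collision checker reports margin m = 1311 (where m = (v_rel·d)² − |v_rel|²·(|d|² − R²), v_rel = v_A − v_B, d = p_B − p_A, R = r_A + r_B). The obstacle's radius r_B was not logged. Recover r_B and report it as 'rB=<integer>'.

m = 1311
d = (7, -4);  v_rel = (7, 3),  |v_rel|² = 58
v_rel×d = (7)·(-4) − (3)·(7) = -49
since m = R²·58 − (-49)²:  R² = (2401 + 1311) / 58 = 64
R = √64 = 8  ⇒  r_B = 8 − 7 = 1

rB=1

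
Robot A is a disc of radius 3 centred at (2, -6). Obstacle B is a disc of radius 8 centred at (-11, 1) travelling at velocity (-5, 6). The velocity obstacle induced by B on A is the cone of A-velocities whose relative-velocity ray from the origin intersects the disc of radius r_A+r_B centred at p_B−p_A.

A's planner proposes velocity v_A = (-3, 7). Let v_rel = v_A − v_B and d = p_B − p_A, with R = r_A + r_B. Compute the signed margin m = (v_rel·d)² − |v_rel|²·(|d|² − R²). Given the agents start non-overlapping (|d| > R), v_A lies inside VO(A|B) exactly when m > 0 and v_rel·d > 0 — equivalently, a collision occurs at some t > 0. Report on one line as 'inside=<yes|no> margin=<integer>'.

d = (-13, 7),  |d|² = 218;  R = 3+8 = 11,  c = 218−11² = 97
v_rel = (2, 1),  |v_rel|² = 5;  v_rel·d = (2)·(-13) + (1)·(7) = -19
5·t² + 38·t + 97 = 0  ⇒  m = (-19)² − 5·97 = -124
m = -124 < 0,  v_rel·d = -19 < 0  ⇒  outside

inside=no margin=-124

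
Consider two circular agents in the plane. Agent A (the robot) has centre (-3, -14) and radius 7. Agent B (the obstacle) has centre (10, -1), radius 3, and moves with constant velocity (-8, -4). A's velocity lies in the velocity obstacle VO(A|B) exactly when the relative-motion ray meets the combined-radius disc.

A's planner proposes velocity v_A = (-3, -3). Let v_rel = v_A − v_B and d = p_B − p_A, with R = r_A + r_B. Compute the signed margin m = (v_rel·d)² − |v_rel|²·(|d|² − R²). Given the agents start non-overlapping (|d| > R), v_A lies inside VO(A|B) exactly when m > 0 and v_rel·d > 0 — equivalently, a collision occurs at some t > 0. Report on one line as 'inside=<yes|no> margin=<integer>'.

d = (13, 13),  |d|² = 338;  R = 7+3 = 10,  c = 338−10² = 238
v_rel = (5, 1),  |v_rel|² = 26;  v_rel·d = (5)·(13) + (1)·(13) = 78
26·t² − 156·t + 238 = 0  ⇒  m = 78² − 26·238 = -104
m = -104 < 0,  v_rel·d = 78 > 0  ⇒  outside

inside=no margin=-104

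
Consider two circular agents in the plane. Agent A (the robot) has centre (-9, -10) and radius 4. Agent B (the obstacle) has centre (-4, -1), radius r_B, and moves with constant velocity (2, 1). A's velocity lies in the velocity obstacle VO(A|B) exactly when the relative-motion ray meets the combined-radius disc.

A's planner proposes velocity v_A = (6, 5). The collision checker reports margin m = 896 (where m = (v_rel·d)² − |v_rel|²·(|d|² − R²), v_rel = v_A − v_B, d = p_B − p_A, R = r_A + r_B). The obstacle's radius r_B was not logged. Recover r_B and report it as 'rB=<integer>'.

m = 896
d = (5, 9);  v_rel = (4, 4),  |v_rel|² = 32
v_rel×d = (4)·(9) − (4)·(5) = 16
since m = R²·32 − 16²:  R² = (256 + 896) / 32 = 36
R = √36 = 6  ⇒  r_B = 6 − 4 = 2

rB=2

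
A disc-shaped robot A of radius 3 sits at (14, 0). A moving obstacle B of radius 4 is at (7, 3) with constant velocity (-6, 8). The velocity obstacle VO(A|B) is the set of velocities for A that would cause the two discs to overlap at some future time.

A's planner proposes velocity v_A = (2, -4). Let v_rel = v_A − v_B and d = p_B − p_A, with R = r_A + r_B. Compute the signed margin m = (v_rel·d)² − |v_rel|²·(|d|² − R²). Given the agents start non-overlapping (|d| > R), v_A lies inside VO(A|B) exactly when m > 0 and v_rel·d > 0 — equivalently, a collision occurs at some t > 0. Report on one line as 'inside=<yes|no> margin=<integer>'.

d = (-7, 3),  |d|² = 58;  R = 3+4 = 7,  c = 58−7² = 9
v_rel = (8, -12),  |v_rel|² = 208;  v_rel·d = (8)·(-7) + (-12)·(3) = -92
208·t² + 184·t + 9 = 0  ⇒  m = (-92)² − 208·9 = 6592
m = 6592 > 0,  v_rel·d = -92 < 0  ⇒  outside

inside=no margin=6592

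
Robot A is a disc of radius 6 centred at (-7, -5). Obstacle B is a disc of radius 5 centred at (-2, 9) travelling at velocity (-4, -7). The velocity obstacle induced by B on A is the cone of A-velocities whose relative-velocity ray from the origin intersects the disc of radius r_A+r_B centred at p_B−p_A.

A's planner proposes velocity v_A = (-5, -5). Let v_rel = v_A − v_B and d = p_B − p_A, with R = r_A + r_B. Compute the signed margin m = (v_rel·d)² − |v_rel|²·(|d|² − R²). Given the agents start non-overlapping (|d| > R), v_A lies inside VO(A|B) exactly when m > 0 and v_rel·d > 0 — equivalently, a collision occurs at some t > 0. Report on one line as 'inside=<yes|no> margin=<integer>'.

d = (5, 14),  |d|² = 221;  R = 6+5 = 11,  c = 221−11² = 100
v_rel = (-1, 2),  |v_rel|² = 5;  v_rel·d = (-1)·(5) + (2)·(14) = 23
5·t² − 46·t + 100 = 0  ⇒  m = 23² − 5·100 = 29
m = 29 > 0,  v_rel·d = 23 > 0  ⇒  inside

inside=yes margin=29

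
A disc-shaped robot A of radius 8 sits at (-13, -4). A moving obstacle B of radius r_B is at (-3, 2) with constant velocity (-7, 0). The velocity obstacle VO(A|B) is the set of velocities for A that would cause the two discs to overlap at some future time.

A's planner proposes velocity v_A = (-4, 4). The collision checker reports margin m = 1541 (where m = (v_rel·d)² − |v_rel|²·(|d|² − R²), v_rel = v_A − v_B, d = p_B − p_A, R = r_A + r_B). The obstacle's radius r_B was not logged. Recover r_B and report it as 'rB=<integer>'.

m = 1541
d = (10, 6);  v_rel = (3, 4),  |v_rel|² = 25
v_rel×d = (3)·(6) − (4)·(10) = -22
since m = R²·25 − (-22)²:  R² = (484 + 1541) / 25 = 81
R = √81 = 9  ⇒  r_B = 9 − 8 = 1

rB=1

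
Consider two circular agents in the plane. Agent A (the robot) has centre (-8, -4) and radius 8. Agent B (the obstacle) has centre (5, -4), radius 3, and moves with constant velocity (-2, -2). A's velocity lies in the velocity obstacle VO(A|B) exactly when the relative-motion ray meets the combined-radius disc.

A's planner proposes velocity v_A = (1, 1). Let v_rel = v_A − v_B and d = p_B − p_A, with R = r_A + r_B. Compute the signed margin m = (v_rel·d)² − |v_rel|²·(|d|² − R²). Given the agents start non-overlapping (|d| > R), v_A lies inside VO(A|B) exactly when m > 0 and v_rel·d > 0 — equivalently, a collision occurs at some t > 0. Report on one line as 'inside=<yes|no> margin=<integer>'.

d = (13, 0),  |d|² = 169;  R = 8+3 = 11,  c = 169−11² = 48
v_rel = (3, 3),  |v_rel|² = 18;  v_rel·d = (3)·(13) + (3)·(0) = 39
18·t² − 78·t + 48 = 0  ⇒  m = 39² − 18·48 = 657
m = 657 > 0,  v_rel·d = 39 > 0  ⇒  inside

inside=yes margin=657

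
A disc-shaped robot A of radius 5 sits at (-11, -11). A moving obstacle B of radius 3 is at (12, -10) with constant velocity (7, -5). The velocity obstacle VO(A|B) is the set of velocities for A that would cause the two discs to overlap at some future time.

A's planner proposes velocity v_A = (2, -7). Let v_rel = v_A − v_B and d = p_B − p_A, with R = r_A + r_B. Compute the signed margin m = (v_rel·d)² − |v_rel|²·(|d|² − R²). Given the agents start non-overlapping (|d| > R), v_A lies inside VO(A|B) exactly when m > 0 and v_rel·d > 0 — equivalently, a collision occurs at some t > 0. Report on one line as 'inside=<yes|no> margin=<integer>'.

d = (23, 1),  |d|² = 530;  R = 5+3 = 8,  c = 530−8² = 466
v_rel = (-5, -2),  |v_rel|² = 29;  v_rel·d = (-5)·(23) + (-2)·(1) = -117
29·t² + 234·t + 466 = 0  ⇒  m = (-117)² − 29·466 = 175
m = 175 > 0,  v_rel·d = -117 < 0  ⇒  outside

inside=no margin=175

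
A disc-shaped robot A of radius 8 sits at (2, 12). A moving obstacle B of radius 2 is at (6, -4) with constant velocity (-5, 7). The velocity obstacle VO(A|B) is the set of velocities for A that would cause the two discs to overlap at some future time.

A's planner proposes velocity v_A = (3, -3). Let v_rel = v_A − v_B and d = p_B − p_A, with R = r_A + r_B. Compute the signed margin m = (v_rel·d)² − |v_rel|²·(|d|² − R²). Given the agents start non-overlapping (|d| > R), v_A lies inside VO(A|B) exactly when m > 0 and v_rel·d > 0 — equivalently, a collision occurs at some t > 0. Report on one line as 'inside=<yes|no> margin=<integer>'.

d = (4, -16),  |d|² = 272;  R = 8+2 = 10,  c = 272−10² = 172
v_rel = (8, -10),  |v_rel|² = 164;  v_rel·d = (8)·(4) + (-10)·(-16) = 192
164·t² − 384·t + 172 = 0  ⇒  m = 192² − 164·172 = 8656
m = 8656 > 0,  v_rel·d = 192 > 0  ⇒  inside

inside=yes margin=8656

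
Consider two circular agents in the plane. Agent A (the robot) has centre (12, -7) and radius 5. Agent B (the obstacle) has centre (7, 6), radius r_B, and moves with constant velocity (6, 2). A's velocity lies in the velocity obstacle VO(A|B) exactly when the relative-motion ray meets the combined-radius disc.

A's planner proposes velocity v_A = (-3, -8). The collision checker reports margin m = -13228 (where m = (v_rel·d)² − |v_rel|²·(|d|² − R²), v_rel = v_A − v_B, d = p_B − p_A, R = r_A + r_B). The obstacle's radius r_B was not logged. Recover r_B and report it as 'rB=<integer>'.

m = -13228
d = (-5, 13);  v_rel = (-9, -10),  |v_rel|² = 181
v_rel×d = (-9)·(13) − (-10)·(-5) = -167
since m = R²·181 − (-167)²:  R² = (27889 + -13228) / 181 = 81
R = √81 = 9  ⇒  r_B = 9 − 5 = 4

rB=4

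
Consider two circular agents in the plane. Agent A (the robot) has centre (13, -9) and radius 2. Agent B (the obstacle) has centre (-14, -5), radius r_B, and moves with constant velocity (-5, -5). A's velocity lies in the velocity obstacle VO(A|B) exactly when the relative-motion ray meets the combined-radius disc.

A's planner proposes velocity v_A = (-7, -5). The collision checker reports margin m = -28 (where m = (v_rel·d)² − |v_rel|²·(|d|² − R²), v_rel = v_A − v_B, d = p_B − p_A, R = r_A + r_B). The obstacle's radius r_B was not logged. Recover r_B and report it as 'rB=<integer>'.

m = -28
d = (-27, 4);  v_rel = (-2, 0),  |v_rel|² = 4
v_rel×d = (-2)·(4) − (0)·(-27) = -8
since m = R²·4 − (-8)²:  R² = (64 + -28) / 4 = 9
R = √9 = 3  ⇒  r_B = 3 − 2 = 1

rB=1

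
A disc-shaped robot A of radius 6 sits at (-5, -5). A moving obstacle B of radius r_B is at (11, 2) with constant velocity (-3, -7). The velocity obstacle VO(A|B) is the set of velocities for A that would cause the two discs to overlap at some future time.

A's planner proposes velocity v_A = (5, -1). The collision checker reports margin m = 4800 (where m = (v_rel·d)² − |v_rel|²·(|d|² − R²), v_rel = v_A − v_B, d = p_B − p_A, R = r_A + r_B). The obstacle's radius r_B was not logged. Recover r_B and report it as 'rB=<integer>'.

m = 4800
d = (16, 7);  v_rel = (8, 6),  |v_rel|² = 100
v_rel×d = (8)·(7) − (6)·(16) = -40
since m = R²·100 − (-40)²:  R² = (1600 + 4800) / 100 = 64
R = √64 = 8  ⇒  r_B = 8 − 6 = 2

rB=2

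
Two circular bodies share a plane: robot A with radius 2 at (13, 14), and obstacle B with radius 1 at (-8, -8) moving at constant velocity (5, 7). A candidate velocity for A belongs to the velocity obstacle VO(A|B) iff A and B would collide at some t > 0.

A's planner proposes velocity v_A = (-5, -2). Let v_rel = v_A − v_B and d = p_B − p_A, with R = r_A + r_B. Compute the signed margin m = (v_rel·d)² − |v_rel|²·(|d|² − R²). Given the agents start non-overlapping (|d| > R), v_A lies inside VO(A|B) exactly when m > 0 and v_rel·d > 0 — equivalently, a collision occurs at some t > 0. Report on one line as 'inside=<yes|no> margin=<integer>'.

d = (-21, -22),  |d|² = 925;  R = 2+1 = 3,  c = 925−3² = 916
v_rel = (-10, -9),  |v_rel|² = 181;  v_rel·d = (-10)·(-21) + (-9)·(-22) = 408
181·t² − 816·t + 916 = 0  ⇒  m = 408² − 181·916 = 668
m = 668 > 0,  v_rel·d = 408 > 0  ⇒  inside

inside=yes margin=668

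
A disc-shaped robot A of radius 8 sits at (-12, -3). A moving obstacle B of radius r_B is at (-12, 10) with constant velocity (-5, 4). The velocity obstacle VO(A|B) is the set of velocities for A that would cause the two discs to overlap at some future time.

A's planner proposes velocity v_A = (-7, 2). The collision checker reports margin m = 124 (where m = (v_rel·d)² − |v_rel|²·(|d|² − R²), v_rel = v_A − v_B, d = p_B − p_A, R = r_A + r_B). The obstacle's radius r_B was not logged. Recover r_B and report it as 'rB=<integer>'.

m = 124
d = (0, 13);  v_rel = (-2, -2),  |v_rel|² = 8
v_rel×d = (-2)·(13) − (-2)·(0) = -26
since m = R²·8 − (-26)²:  R² = (676 + 124) / 8 = 100
R = √100 = 10  ⇒  r_B = 10 − 8 = 2

rB=2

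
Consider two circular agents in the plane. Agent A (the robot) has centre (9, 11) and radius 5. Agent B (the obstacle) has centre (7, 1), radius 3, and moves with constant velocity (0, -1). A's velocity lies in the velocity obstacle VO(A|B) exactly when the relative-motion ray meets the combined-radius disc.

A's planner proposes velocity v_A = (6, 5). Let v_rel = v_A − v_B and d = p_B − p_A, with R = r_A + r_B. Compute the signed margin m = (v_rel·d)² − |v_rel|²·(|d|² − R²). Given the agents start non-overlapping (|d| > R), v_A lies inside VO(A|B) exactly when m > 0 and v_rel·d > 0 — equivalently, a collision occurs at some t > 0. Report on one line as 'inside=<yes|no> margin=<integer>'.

d = (-2, -10),  |d|² = 104;  R = 5+3 = 8,  c = 104−8² = 40
v_rel = (6, 6),  |v_rel|² = 72;  v_rel·d = (6)·(-2) + (6)·(-10) = -72
72·t² + 144·t + 40 = 0  ⇒  m = (-72)² − 72·40 = 2304
m = 2304 > 0,  v_rel·d = -72 < 0  ⇒  outside

inside=no margin=2304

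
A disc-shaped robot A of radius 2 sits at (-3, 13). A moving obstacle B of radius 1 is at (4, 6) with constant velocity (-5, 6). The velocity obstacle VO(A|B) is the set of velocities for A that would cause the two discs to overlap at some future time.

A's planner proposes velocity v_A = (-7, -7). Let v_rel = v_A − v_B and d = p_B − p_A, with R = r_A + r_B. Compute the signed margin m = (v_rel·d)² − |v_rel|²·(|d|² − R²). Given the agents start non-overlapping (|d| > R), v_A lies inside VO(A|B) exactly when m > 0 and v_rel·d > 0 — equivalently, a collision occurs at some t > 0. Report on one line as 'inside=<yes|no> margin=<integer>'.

d = (7, -7),  |d|² = 98;  R = 2+1 = 3,  c = 98−3² = 89
v_rel = (-2, -13),  |v_rel|² = 173;  v_rel·d = (-2)·(7) + (-13)·(-7) = 77
173·t² − 154·t + 89 = 0  ⇒  m = 77² − 173·89 = -9468
m = -9468 < 0,  v_rel·d = 77 > 0  ⇒  outside

inside=no margin=-9468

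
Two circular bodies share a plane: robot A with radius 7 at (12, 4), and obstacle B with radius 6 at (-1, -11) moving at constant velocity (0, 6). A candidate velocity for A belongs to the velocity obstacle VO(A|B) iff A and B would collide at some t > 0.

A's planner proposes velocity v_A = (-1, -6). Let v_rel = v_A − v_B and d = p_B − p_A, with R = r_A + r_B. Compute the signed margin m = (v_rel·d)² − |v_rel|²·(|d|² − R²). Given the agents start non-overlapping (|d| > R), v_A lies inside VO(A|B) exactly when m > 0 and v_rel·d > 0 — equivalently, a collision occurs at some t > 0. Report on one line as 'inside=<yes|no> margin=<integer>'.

d = (-13, -15),  |d|² = 394;  R = 7+6 = 13,  c = 394−13² = 225
v_rel = (-1, -12),  |v_rel|² = 145;  v_rel·d = (-1)·(-13) + (-12)·(-15) = 193
145·t² − 386·t + 225 = 0  ⇒  m = 193² − 145·225 = 4624
m = 4624 > 0,  v_rel·d = 193 > 0  ⇒  inside

inside=yes margin=4624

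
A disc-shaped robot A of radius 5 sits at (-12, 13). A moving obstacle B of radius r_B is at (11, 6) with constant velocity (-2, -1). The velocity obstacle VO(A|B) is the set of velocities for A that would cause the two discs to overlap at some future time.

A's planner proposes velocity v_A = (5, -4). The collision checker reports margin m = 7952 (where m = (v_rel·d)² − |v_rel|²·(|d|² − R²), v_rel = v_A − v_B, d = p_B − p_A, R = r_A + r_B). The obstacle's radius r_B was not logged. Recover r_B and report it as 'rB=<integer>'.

m = 7952
d = (23, -7);  v_rel = (7, -3),  |v_rel|² = 58
v_rel×d = (7)·(-7) − (-3)·(23) = 20
since m = R²·58 − 20²:  R² = (400 + 7952) / 58 = 144
R = √144 = 12  ⇒  r_B = 12 − 5 = 7

rB=7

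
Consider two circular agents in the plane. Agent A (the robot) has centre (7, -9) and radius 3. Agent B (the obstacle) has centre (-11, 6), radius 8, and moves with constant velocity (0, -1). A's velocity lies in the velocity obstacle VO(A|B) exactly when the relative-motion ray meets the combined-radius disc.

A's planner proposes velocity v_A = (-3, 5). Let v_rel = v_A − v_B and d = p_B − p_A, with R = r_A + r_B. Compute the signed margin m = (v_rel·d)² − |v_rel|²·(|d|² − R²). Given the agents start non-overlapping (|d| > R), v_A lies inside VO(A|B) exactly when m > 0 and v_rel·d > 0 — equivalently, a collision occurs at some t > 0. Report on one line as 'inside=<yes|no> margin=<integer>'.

d = (-18, 15),  |d|² = 549;  R = 3+8 = 11,  c = 549−11² = 428
v_rel = (-3, 6),  |v_rel|² = 45;  v_rel·d = (-3)·(-18) + (6)·(15) = 144
45·t² − 288·t + 428 = 0  ⇒  m = 144² − 45·428 = 1476
m = 1476 > 0,  v_rel·d = 144 > 0  ⇒  inside

inside=yes margin=1476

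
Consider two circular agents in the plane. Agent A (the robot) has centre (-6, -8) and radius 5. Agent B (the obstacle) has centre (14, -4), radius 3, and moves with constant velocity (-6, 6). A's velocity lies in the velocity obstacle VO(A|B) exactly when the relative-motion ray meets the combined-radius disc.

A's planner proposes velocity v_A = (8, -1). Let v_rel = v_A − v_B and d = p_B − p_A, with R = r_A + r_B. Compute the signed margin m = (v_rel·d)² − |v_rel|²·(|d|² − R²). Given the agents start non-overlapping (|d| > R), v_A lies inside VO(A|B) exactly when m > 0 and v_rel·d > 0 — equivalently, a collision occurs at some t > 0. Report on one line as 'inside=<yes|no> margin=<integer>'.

d = (20, 4),  |d|² = 416;  R = 5+3 = 8,  c = 416−8² = 352
v_rel = (14, -7),  |v_rel|² = 245;  v_rel·d = (14)·(20) + (-7)·(4) = 252
245·t² − 504·t + 352 = 0  ⇒  m = 252² − 245·352 = -22736
m = -22736 < 0,  v_rel·d = 252 > 0  ⇒  outside

inside=no margin=-22736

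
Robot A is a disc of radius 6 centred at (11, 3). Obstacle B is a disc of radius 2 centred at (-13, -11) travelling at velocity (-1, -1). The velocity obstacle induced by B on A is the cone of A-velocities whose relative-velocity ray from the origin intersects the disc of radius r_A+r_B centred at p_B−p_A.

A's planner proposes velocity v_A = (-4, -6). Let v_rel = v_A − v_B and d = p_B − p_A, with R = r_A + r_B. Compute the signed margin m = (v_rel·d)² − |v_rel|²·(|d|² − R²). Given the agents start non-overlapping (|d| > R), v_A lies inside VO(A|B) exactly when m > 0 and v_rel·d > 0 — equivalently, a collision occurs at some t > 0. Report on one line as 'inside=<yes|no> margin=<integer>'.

d = (-24, -14),  |d|² = 772;  R = 6+2 = 8,  c = 772−8² = 708
v_rel = (-3, -5),  |v_rel|² = 34;  v_rel·d = (-3)·(-24) + (-5)·(-14) = 142
34·t² − 284·t + 708 = 0  ⇒  m = 142² − 34·708 = -3908
m = -3908 < 0,  v_rel·d = 142 > 0  ⇒  outside

inside=no margin=-3908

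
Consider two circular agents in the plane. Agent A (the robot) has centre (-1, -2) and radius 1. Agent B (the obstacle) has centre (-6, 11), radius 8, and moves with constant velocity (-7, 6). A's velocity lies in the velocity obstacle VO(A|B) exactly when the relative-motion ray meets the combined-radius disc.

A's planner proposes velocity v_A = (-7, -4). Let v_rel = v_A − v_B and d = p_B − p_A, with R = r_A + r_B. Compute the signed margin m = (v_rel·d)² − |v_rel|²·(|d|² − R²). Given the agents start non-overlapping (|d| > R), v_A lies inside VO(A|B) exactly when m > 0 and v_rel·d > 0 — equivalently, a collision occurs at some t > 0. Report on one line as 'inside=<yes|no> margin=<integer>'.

d = (-5, 13),  |d|² = 194;  R = 1+8 = 9,  c = 194−9² = 113
v_rel = (0, -10),  |v_rel|² = 100;  v_rel·d = (0)·(-5) + (-10)·(13) = -130
100·t² + 260·t + 113 = 0  ⇒  m = (-130)² − 100·113 = 5600
m = 5600 > 0,  v_rel·d = -130 < 0  ⇒  outside

inside=no margin=5600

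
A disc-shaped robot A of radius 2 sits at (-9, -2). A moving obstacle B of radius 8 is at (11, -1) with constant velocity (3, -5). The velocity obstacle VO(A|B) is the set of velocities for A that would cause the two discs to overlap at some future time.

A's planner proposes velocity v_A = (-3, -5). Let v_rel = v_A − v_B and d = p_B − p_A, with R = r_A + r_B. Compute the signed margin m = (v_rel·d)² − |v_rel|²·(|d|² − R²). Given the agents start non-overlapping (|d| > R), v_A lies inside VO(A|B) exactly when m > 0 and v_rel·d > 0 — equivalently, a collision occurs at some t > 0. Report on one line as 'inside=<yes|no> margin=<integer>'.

d = (20, 1),  |d|² = 401;  R = 2+8 = 10,  c = 401−10² = 301
v_rel = (-6, 0),  |v_rel|² = 36;  v_rel·d = (-6)·(20) + (0)·(1) = -120
36·t² + 240·t + 301 = 0  ⇒  m = (-120)² − 36·301 = 3564
m = 3564 > 0,  v_rel·d = -120 < 0  ⇒  outside

inside=no margin=3564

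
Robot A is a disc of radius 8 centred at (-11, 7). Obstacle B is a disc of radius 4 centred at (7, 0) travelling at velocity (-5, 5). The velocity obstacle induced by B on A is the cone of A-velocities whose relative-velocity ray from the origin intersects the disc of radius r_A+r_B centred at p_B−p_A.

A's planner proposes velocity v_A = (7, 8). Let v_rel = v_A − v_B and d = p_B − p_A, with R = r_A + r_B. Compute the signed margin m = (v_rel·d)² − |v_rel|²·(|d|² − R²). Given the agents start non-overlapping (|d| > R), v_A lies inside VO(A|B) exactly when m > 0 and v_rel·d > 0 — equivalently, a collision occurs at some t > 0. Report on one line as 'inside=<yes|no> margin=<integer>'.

d = (18, -7),  |d|² = 373;  R = 8+4 = 12,  c = 373−12² = 229
v_rel = (12, 3),  |v_rel|² = 153;  v_rel·d = (12)·(18) + (3)·(-7) = 195
153·t² − 390·t + 229 = 0  ⇒  m = 195² − 153·229 = 2988
m = 2988 > 0,  v_rel·d = 195 > 0  ⇒  inside

inside=yes margin=2988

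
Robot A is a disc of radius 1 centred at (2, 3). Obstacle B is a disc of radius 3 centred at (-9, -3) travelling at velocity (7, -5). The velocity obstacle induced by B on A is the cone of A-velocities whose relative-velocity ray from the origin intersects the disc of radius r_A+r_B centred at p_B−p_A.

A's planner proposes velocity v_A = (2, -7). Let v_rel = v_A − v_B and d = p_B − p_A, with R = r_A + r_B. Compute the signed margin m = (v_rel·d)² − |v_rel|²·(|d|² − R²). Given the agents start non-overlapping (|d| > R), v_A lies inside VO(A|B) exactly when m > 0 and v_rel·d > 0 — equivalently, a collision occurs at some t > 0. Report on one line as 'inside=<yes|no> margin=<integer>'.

d = (-11, -6),  |d|² = 157;  R = 1+3 = 4,  c = 157−4² = 141
v_rel = (-5, -2),  |v_rel|² = 29;  v_rel·d = (-5)·(-11) + (-2)·(-6) = 67
29·t² − 134·t + 141 = 0  ⇒  m = 67² − 29·141 = 400
m = 400 > 0,  v_rel·d = 67 > 0  ⇒  inside

inside=yes margin=400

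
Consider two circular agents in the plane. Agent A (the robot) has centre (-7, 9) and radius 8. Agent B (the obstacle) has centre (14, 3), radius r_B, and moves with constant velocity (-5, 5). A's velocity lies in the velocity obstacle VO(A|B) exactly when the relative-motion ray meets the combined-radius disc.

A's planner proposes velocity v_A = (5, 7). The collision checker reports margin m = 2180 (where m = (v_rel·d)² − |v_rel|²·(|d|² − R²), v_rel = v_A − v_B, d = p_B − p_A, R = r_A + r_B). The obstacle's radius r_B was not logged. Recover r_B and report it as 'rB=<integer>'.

m = 2180
d = (21, -6);  v_rel = (10, 2),  |v_rel|² = 104
v_rel×d = (10)·(-6) − (2)·(21) = -102
since m = R²·104 − (-102)²:  R² = (10404 + 2180) / 104 = 121
R = √121 = 11  ⇒  r_B = 11 − 8 = 3

rB=3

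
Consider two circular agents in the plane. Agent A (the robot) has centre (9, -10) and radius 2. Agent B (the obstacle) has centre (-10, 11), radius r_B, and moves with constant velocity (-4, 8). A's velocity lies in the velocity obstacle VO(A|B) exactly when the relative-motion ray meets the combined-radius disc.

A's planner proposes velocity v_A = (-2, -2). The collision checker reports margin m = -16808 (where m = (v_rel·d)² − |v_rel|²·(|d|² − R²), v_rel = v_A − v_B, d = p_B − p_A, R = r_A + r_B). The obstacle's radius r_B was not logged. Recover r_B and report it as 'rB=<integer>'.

m = -16808
d = (-19, 21);  v_rel = (2, -10),  |v_rel|² = 104
v_rel×d = (2)·(21) − (-10)·(-19) = -148
since m = R²·104 − (-148)²:  R² = (21904 + -16808) / 104 = 49
R = √49 = 7  ⇒  r_B = 7 − 2 = 5

rB=5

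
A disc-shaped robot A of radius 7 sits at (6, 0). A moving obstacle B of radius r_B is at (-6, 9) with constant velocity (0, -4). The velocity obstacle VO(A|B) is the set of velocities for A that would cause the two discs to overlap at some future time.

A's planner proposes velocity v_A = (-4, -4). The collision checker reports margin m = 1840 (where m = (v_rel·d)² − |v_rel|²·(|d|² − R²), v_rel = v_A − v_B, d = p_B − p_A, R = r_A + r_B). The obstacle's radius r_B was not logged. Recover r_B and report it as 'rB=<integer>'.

m = 1840
d = (-12, 9);  v_rel = (-4, 0),  |v_rel|² = 16
v_rel×d = (-4)·(9) − (0)·(-12) = -36
since m = R²·16 − (-36)²:  R² = (1296 + 1840) / 16 = 196
R = √196 = 14  ⇒  r_B = 14 − 7 = 7

rB=7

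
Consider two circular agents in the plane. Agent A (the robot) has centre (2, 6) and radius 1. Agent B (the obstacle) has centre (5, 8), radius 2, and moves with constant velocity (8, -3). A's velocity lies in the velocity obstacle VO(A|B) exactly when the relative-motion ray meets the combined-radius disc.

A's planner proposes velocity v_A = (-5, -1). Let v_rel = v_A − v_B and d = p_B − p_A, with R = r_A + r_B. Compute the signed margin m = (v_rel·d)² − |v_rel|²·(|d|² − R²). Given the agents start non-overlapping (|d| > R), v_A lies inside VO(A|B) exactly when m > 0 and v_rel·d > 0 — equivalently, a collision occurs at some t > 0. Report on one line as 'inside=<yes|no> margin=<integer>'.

d = (3, 2),  |d|² = 13;  R = 1+2 = 3,  c = 13−3² = 4
v_rel = (-13, 2),  |v_rel|² = 173;  v_rel·d = (-13)·(3) + (2)·(2) = -35
173·t² + 70·t + 4 = 0  ⇒  m = (-35)² − 173·4 = 533
m = 533 > 0,  v_rel·d = -35 < 0  ⇒  outside

inside=no margin=533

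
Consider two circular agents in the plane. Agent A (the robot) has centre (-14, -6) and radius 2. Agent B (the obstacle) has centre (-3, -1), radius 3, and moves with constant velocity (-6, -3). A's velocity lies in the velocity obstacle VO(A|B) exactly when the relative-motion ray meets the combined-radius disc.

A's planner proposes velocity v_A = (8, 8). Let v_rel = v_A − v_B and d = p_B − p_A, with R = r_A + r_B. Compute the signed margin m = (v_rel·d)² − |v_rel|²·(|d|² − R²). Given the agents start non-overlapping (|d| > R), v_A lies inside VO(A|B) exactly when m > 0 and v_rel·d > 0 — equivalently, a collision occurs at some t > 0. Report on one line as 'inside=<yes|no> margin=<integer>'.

d = (11, 5),  |d|² = 146;  R = 2+3 = 5,  c = 146−5² = 121
v_rel = (14, 11),  |v_rel|² = 317;  v_rel·d = (14)·(11) + (11)·(5) = 209
317·t² − 418·t + 121 = 0  ⇒  m = 209² − 317·121 = 5324
m = 5324 > 0,  v_rel·d = 209 > 0  ⇒  inside

inside=yes margin=5324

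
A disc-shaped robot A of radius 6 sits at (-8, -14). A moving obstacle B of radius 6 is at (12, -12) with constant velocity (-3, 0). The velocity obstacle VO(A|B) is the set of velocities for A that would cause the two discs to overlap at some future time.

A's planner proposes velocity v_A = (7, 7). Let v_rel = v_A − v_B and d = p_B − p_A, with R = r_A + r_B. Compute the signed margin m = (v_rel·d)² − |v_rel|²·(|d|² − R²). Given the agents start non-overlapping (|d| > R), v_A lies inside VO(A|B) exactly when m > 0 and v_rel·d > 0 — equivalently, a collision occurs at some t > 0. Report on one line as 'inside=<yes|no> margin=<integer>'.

d = (20, 2),  |d|² = 404;  R = 6+6 = 12,  c = 404−12² = 260
v_rel = (10, 7),  |v_rel|² = 149;  v_rel·d = (10)·(20) + (7)·(2) = 214
149·t² − 428·t + 260 = 0  ⇒  m = 214² − 149·260 = 7056
m = 7056 > 0,  v_rel·d = 214 > 0  ⇒  inside

inside=yes margin=7056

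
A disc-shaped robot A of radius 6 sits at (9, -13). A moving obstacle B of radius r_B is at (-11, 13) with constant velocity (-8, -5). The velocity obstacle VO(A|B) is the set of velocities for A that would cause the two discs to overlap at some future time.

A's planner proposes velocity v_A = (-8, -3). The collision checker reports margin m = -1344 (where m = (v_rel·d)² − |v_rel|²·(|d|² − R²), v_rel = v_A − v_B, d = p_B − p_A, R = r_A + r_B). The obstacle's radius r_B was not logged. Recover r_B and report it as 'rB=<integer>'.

m = -1344
d = (-20, 26);  v_rel = (0, 2),  |v_rel|² = 4
v_rel×d = (0)·(26) − (2)·(-20) = 40
since m = R²·4 − 40²:  R² = (1600 + -1344) / 4 = 64
R = √64 = 8  ⇒  r_B = 8 − 6 = 2

rB=2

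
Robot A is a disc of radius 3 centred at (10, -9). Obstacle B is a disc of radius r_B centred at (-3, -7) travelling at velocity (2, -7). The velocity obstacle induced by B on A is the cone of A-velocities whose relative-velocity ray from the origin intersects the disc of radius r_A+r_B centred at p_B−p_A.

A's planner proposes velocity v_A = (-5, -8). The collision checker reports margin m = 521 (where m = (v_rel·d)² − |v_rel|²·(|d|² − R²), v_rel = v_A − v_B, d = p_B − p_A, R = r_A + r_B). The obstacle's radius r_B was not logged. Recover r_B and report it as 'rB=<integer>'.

m = 521
d = (-13, 2);  v_rel = (-7, -1),  |v_rel|² = 50
v_rel×d = (-7)·(2) − (-1)·(-13) = -27
since m = R²·50 − (-27)²:  R² = (729 + 521) / 50 = 25
R = √25 = 5  ⇒  r_B = 5 − 3 = 2

rB=2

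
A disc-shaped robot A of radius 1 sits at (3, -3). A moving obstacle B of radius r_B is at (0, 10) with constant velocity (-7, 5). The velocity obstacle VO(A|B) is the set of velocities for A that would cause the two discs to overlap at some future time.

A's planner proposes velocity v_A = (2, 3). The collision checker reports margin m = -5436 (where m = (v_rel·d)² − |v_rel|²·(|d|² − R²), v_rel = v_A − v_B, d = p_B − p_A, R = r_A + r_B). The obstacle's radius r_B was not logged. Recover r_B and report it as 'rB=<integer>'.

m = -5436
d = (-3, 13);  v_rel = (9, -2),  |v_rel|² = 85
v_rel×d = (9)·(13) − (-2)·(-3) = 111
since m = R²·85 − 111²:  R² = (12321 + -5436) / 85 = 81
R = √81 = 9  ⇒  r_B = 9 − 1 = 8

rB=8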